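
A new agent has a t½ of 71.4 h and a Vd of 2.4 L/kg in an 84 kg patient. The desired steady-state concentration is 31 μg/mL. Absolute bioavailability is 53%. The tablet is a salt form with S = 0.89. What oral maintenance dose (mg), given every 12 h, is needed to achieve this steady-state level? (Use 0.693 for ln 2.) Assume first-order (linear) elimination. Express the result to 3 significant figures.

Vd = 2.4 L/kg × 84 kg = 201.6 L
k = 0.693/71.4 = 0.009706 h⁻¹, so CL = k·Vd = 0.009706 × 201.6 = 1.957 L/h
D = CL × Css × τ / F / S = 1.957 × 31 × 12 / 0.53 / 0.89 = 1543 mg

1540 mg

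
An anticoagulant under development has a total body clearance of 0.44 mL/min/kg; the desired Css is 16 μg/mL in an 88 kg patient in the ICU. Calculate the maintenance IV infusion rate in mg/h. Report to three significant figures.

CL = 0.44 mL/min/kg × 88 kg = 38.72 mL/min = 38.72 × 60/1000 = 2.323 L/h
At steady state, infusion rate equals elimination rate: rate in = CL × Css.
R₀ = 2.323 × 16 = 37.17 mg/h

37.2 mg/h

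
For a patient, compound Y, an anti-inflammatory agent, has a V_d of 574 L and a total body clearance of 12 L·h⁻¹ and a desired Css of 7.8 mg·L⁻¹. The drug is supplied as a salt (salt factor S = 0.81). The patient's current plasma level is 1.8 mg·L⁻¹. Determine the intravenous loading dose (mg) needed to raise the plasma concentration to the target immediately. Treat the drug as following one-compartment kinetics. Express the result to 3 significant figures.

Concentration deficit ΔC = 7.8 − 1.8 = 6.000 mg/L
LD = Vd × ΔC / S = 574.0 × 6.000 / 0.81 = 4252 mg

4250 mg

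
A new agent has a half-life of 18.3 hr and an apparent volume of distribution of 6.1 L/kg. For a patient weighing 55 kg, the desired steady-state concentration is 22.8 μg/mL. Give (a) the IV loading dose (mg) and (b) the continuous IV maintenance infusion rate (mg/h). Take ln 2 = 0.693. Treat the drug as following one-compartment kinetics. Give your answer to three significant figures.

Vd = 6.1 L/kg × 55 kg = 335.5 L
LD = Vd × C = 335.5 × 22.8 = 7649 mg
CL = 0.693 × Vd / t½ = 0.693 × 335.5 / 18.3 = 12.71 L/h
Infusion rate = CL × Css = 12.71 × 22.8 = 289.8 mg/h

(a) 7650 mg; (b) 290 mg/h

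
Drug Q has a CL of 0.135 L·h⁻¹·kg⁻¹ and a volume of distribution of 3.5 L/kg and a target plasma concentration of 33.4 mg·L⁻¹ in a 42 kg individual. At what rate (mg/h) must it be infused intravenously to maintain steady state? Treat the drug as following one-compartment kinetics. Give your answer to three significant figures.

CL = 0.135 L·h⁻¹·kg⁻¹ × 42 kg = 5.670 L/h
Infusion rate = CL · Css = 5.670 L/h × 33.4 mg/L = 189.4 mg/h

189 mg/h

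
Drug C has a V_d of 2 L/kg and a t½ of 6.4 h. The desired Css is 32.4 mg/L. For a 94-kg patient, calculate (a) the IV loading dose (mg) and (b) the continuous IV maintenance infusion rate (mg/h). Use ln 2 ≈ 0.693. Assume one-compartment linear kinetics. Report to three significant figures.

Total Vd = 2 × 94 = 188.0 L
LD = Vd × C = 188.0 × 32.4 = 6091 mg
CL = 0.693 × Vd / t½ = 0.693 × 188.0 / 6.4 = 20.36 L/h
Infusion rate = CL × Css = 20.36 × 32.4 = 659.7 mg/h

(a) 6090 mg; (b) 660 mg/h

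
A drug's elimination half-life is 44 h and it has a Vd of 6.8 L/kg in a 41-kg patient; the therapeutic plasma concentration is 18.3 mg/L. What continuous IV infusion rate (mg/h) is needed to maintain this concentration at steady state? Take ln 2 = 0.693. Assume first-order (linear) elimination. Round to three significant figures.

80.4 mg/h

Vd(total) = 41 kg × 6.8 L/kg = 278.8 L
CL = 0.693 × Vd / t½ = 0.693 × 278.8 / 44 = 4.391 L/h
Infusion rate = CL × Css = 4.391 × 18.3 = 80.36 mg/h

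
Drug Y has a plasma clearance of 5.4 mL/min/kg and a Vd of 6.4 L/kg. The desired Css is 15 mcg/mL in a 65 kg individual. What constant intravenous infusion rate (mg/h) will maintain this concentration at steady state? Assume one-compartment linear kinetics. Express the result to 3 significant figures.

CL = 5.4 mL/min/kg × 65 kg = 351.0 mL/min = 351.0 × 60/1000 = 21.06 L/h
Infusion rate = CL · Css = 21.06 L/h × 15 mg/L = 315.9 mg/h

316 mg/h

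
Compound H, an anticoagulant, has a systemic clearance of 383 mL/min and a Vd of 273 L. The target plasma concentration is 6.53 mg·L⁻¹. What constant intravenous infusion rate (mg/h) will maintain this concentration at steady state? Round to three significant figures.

150 mg/h

Convert clearance: 383 mL/min × 60 min/h ÷ 1000 mL/L = 22.98 L/h
Rate = CL × Css = 22.98 × 6.53 = 150.1 mg/h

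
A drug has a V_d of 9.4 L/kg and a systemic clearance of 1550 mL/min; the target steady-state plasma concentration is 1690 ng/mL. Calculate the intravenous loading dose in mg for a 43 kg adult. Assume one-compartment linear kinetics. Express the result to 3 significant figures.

683 mg

Vd = 9.4 L/kg × 43 kg = 404.2 L
C = 1690 ng/mL = 1.690 mg/L
LD = Vd × C = 404.2 × 1.690 = 683.1 mg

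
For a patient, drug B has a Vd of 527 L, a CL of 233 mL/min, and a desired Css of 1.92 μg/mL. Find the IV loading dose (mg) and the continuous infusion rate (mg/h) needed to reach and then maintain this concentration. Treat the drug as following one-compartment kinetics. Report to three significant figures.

LD = Vd · C_target = 527.0 × 1.92 = 1012 mg
CL = 233 mL/min × 60/1000 = 13.98 L/h
Maintenance: replace elimination → rate = CL × Css = 13.98 × 1.92 = 26.84 mg/h

(a) 1010 mg; (b) 26.8 mg/h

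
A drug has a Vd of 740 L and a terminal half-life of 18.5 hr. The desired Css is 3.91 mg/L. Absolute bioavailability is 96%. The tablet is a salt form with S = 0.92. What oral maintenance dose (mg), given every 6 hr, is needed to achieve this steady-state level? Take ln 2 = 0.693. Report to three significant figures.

736 mg

CL = 0.693 × Vd / t½ = 0.693 × 740.0 / 18.5 = 27.72 L/h
D = CL × Css × τ / F / S = 27.72 × 3.91 × 6 / 0.96 / 0.92 = 736.3 mg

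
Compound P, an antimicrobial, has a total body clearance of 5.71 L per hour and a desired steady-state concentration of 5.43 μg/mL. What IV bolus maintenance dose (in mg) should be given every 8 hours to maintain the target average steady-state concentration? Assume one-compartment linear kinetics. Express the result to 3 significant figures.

248 mg

D = CL × Css × τ = 5.710 × 5.43 × 8 = 248.0 mg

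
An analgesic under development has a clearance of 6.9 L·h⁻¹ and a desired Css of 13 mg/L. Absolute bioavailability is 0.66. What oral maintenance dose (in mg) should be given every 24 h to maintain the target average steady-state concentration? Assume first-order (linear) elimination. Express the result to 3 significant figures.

3260 mg

D = CL × Css × τ / F = 6.900 × 13 × 24 / 0.66 = 3262 mg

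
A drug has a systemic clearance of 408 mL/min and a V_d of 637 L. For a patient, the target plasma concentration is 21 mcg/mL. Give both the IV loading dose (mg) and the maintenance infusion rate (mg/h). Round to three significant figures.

Loading: fill Vd to C_target → 637.0 L × 21 mg/L = 13380 mg
Convert clearance: 408 mL/min × 60 min/h ÷ 1000 mL/L = 24.48 L/h
Maintenance: replace elimination → rate = CL × Css = 24.48 × 21 = 514.1 mg/h

(a) 13400 mg; (b) 514 mg/h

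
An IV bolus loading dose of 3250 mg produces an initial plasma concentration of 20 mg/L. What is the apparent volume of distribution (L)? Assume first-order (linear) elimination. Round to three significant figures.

163 L

Immediately after an IV bolus, C₀ = Dose / Vd, so Vd = Dose / C₀.
Vd = 3250 / 20 = 162.5 L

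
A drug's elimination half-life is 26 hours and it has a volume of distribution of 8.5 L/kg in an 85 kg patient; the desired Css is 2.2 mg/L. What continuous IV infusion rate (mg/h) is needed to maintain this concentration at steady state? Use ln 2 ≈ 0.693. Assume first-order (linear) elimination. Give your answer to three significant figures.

42.4 mg/h

Vd(total) = 85 kg × 8.5 L/kg = 722.5 L
k = 0.693/26 = 0.02665 h⁻¹, so CL = k·Vd = 0.02665 × 722.5 = 19.25 L/h
Infusion rate = CL × Css = 19.25 × 2.2 = 42.35 mg/h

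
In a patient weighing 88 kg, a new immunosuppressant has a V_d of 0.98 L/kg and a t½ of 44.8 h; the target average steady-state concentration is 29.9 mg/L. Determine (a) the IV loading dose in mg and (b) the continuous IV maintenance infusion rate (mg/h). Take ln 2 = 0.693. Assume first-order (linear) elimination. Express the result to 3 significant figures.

(a) 2580 mg; (b) 39.9 mg/h

Vd = 0.98 L/kg × 88 kg = 86.24 L
LD = Vd × C = 86.24 × 29.9 = 2579 mg
CL = 0.693 × Vd / t½ = 0.693 × 86.24 / 44.8 = 1.334 L/h
Infusion rate = CL × Css = 1.334 × 29.9 = 39.89 mg/h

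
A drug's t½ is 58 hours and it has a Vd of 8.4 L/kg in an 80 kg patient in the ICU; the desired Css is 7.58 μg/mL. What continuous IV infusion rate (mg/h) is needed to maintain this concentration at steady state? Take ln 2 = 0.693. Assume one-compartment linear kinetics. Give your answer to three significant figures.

Total Vd = 8.4 × 80 = 672.0 L
k = 0.693/58 = 0.01195 h⁻¹, so CL = k·Vd = 0.01195 × 672.0 = 8.030 L/h
Infusion rate = CL × Css = 8.030 × 7.58 = 60.87 mg/h

60.9 mg/h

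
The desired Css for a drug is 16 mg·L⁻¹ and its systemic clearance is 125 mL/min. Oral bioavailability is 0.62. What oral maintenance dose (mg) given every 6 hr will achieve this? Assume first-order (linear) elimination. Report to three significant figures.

1160 mg

CL = 125 mL/min × 60/1000 = 7.500 L/h
D = CL × Css × τ / F = 7.500 × 16 × 6 / 0.62 = 1161 mg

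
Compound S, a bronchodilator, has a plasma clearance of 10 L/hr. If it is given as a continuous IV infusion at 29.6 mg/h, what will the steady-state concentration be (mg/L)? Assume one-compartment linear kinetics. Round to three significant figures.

2.96 mg/L

Css = rate / CL = 29.6 / 10.00 = 2.960 mg/L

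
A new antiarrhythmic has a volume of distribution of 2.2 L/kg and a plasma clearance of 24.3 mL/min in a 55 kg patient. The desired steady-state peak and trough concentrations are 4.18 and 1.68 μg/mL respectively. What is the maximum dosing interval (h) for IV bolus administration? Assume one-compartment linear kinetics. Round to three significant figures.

75.6 h

Vd(total) = 55 kg × 2.2 L/kg = 121.0 L
CL = 24.3 mL/min × 60/1000 = 1.458 L/h
k = CL / Vd = 1.458 / 121.0 = 0.01205 h⁻¹
Between IV bolus doses, concentration decays as C = C₀·e^(−kτ), so C_peak/C_trough = e^(kτ).
τ_max = ln(C_peak/C_trough) / k = ln(4.18/1.68) / 0.01205 = 0.9115 / 0.01205 = 75.64 h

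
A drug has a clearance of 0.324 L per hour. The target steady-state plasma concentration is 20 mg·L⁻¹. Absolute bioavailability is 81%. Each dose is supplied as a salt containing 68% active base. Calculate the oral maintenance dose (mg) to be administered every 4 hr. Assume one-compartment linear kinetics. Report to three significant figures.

47.1 mg

D = CL × Css × τ / F / S = 0.3240 × 20 × 4 / 0.81 / 0.68 = 47.06 mg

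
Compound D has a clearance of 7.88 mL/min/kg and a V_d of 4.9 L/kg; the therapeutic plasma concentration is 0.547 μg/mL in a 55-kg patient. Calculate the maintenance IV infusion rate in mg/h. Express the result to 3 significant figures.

CL = 7.88 mL/min/kg × 55 kg = 433.4 mL/min = 433.4 × 60/1000 = 26.00 L/h
R₀ = 26.00 × 0.547 = 14.22 mg/h

14.2 mg/h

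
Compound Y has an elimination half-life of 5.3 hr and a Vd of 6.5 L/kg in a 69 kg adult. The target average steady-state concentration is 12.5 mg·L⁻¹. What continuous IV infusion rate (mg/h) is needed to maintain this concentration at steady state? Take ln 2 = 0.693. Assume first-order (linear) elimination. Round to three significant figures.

Vd = 6.5 L/kg × 69 kg = 448.5 L
CL = 0.693 × Vd / t½ = 0.693 × 448.5 / 5.3 = 58.64 L/h
Infusion rate = CL × Css = 58.64 × 12.5 = 733.0 mg/h

733 mg/h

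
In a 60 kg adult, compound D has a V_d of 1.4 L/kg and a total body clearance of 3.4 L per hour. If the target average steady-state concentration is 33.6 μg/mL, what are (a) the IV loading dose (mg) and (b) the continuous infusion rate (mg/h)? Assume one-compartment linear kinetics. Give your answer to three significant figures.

(a) 2820 mg; (b) 114 mg/h

Total Vd = 1.4 × 60 = 84.00 L
Loading: fill Vd to C_target → 84.00 L × 33.6 mg/L = 2822 mg
Maintenance infusion rate = CL × Css = 3.400 × 33.6 = 114.2 mg/h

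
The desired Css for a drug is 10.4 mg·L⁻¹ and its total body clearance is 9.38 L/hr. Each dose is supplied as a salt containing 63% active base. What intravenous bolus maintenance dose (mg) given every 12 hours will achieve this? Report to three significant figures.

1860 mg

At steady state, dose per interval replaces the amount cleared in that interval: S·D/τ = CL·Css.
D = CL × Css × τ / S = 9.380 × 10.4 × 12 / 0.63 = 1858 mg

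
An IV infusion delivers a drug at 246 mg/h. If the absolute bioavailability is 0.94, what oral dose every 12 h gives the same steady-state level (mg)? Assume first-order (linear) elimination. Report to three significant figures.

To maintain the same Css, the systemic dosing rate must be unchanged: F·D/τ = infusion rate.
D = rate × τ / F = 246 × 12 / 0.94 = 3140 mg

3140 mg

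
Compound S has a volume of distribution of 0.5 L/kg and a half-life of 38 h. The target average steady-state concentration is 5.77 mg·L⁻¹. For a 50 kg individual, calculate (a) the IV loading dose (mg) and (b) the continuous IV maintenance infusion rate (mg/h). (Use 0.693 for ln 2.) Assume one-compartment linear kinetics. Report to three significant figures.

Vd(total) = 50 kg × 0.5 L/kg = 25.00 L
LD = Vd × C = 25.00 × 5.77 = 144.3 mg
CL = 0.693 × Vd / t½ = 0.693 × 25.00 / 38 = 0.4559 L/h
Infusion rate = CL × Css = 0.4559 × 5.77 = 2.631 mg/h

(a) 144 mg; (b) 2.63 mg/h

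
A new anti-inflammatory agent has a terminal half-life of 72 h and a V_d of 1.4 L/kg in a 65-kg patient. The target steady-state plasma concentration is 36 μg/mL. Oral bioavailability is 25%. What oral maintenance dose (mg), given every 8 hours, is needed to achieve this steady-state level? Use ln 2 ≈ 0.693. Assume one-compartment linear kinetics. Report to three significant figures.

1010 mg

Vd = 1.4 L/kg × 65 kg = 91.00 L
CL = ln 2 · Vd / t½ = 0.693 × 91.00 / 72 = 0.8759 L/h
D = CL × Css × τ / F = 0.8759 × 36 × 8 / 0.25 = 1009 mg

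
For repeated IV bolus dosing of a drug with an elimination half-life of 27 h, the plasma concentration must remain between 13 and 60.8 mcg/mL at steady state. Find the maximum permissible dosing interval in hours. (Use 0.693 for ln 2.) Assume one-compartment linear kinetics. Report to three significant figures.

k = 0.693 / t½ = 0.693 / 27 = 0.02567 h⁻¹
Between IV bolus doses, concentration decays as C = C₀·e^(−kτ), so C_peak/C_trough = e^(kτ).
τ_max = ln(C_peak/C_trough) / k = ln(60.8/13) / 0.02567 = 1.543 / 0.02567 = 60.11 h

60.1 h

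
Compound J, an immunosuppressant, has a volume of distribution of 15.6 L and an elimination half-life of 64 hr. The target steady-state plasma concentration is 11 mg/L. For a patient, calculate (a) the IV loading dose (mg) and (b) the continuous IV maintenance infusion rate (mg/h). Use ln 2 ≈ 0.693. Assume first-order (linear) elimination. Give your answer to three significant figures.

LD = Vd × C = 15.60 × 11 = 171.6 mg
CL = 0.693 × Vd / t½ = 0.693 × 15.60 / 64 = 0.1689 L/h
Infusion rate = CL × Css = 0.1689 × 11 = 1.858 mg/h

(a) 172 mg; (b) 1.86 mg/h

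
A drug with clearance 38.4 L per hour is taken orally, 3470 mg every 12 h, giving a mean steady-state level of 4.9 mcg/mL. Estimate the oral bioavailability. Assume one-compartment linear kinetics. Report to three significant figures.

0.651

F·D/τ = CL·Css at steady state → F = CL·Css·τ / D.
F = 38.4 × 4.9 × 12 / 3470 = 0.651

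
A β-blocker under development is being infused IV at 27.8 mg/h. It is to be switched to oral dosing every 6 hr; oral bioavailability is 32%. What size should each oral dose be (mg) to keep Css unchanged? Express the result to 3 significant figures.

To maintain the same Css, the systemic dosing rate must be unchanged: F·D/τ = infusion rate.
D = rate × τ / F = 27.8 × 6 / 0.32 = 521.3 mg

521 mg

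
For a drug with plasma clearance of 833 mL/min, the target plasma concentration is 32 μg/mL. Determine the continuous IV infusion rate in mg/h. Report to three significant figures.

1600 mg/h

Convert clearance: 833 mL/min × 60 min/h ÷ 1000 mL/L = 49.98 L/h
At steady state, infusion rate equals elimination rate: rate in = CL × Css.
Rate = CL × Css = 49.98 × 32 = 1599 mg/h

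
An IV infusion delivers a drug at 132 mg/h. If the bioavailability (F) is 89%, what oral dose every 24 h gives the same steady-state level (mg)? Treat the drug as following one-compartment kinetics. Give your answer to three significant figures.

To maintain the same Css, the systemic dosing rate must be unchanged: F·D/τ = infusion rate.
D = rate × τ / F = 132 × 24 / 0.89 = 3560 mg

3560 mg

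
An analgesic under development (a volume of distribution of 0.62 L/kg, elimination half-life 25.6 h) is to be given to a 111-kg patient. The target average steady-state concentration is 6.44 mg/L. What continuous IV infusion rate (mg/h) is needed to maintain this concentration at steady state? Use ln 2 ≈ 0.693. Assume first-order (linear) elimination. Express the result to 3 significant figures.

Vd(total) = 111 kg × 0.62 L/kg = 68.82 L
CL = 0.693 × Vd / t½ = 0.693 × 68.82 / 25.6 = 1.863 L/h
Infusion rate = CL × Css = 1.863 × 6.44 = 12.00 mg/h

12.0 mg/h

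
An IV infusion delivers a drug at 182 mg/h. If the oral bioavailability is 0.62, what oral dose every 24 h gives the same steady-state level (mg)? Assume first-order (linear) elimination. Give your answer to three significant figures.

7050 mg

To maintain the same Css, the systemic dosing rate must be unchanged: F·D/τ = infusion rate.
D = rate × τ / F = 182 × 24 / 0.62 = 7045 mg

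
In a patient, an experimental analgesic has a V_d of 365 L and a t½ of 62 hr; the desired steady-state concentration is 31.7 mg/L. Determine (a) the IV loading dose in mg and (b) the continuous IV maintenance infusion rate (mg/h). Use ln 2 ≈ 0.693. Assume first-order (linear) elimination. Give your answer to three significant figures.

(a) 11600 mg; (b) 129 mg/h

LD = Vd × C = 365.0 × 31.7 = 11570 mg
CL = 0.693 × Vd / t½ = 0.693 × 365.0 / 62 = 4.080 L/h
Infusion rate = CL × Css = 4.080 × 31.7 = 129.3 mg/h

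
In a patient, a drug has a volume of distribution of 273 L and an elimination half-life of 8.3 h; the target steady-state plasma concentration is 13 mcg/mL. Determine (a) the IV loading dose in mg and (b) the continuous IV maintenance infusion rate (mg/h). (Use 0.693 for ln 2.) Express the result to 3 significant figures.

(a) 3550 mg; (b) 296 mg/h

LD = Vd × C = 273.0 × 13 = 3549 mg
CL = 0.693 × Vd / t½ = 0.693 × 273.0 / 8.3 = 22.79 L/h
Infusion rate = CL × Css = 22.79 × 13 = 296.3 mg/h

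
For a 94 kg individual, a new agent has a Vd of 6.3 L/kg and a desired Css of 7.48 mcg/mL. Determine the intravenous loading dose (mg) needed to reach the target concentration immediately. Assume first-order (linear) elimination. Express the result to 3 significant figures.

4430 mg

Vd(total) = 94 kg × 6.3 L/kg = 592.2 L
LD = Vd × C = 592.2 × 7.480 = 4430 mg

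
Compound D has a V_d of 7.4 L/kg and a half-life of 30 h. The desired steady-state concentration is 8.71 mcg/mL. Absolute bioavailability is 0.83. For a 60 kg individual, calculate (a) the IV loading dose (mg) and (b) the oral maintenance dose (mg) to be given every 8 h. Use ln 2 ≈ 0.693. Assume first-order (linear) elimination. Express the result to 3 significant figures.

Vd = 7.4 L/kg × 60 kg = 444.0 L
LD = Vd × C = 444.0 × 8.71 = 3867 mg
CL = 0.693 × Vd / t½ = 0.693 × 444.0 / 30 = 10.26 L/h
D = CL × Css × τ / F = 10.26 × 8.71 × 8 / 0.83 = 861.3 mg

(a) 3870 mg; (b) 861 mg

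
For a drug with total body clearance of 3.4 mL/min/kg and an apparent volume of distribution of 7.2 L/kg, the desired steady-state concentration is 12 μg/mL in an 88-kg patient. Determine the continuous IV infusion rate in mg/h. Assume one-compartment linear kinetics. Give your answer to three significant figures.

CL = 3.4 mL/min/kg × 88 kg = 299.2 mL/min = 299.2 × 60/1000 = 17.95 L/h
At steady state, infusion rate equals elimination rate: rate in = CL × Css.
Rate = CL × Css = 17.95 × 12 = 215.4 mg/h

215 mg/h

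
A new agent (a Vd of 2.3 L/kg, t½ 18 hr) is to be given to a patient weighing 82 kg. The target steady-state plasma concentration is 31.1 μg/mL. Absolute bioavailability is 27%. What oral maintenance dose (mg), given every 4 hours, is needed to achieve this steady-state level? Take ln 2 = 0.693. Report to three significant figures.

3350 mg

Vd = 2.3 L/kg × 82 kg = 188.6 L
k = 0.693/18 = 0.03850 h⁻¹, so CL = k·Vd = 0.03850 × 188.6 = 7.261 L/h
D = CL × Css × τ / F = 7.261 × 31.1 × 4 / 0.27 = 3345 mg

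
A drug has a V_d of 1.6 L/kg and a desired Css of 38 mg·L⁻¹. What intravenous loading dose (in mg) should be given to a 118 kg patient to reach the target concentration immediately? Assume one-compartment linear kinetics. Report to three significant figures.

7170 mg

Vd = 1.6 L/kg × 118 kg = 188.8 L
The loading dose fills Vd to the target concentration.
LD = Vd × C = 188.8 × 38.00 = 7174 mg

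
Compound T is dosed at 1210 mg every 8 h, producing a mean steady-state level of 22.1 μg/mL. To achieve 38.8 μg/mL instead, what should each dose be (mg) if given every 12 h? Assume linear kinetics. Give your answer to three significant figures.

With linear kinetics, Css is proportional to dose rate (D/τ) at fixed clearance.
D₂ = D₁ × (Css,target / Css,current) × (τ₂/τ₁) = 1210 × (38.8/22.1) × (12/8) = 3187 mg

3190 mg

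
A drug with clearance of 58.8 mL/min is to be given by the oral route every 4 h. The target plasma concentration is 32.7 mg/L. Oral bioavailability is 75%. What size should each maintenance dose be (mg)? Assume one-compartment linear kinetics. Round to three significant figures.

615 mg

Convert clearance: 58.8 mL/min × 60 min/h ÷ 1000 mL/L = 3.528 L/h
D = CL × Css × τ / F = 3.528 × 32.7 × 4 / 0.75 = 615.3 mg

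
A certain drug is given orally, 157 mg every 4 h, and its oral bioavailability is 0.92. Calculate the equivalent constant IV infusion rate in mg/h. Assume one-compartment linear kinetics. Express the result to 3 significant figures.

Equivalent systemic input: infusion rate = F·D/τ.
Rate = 0.92 × 157 / 4 = 36.11 mg/h

36.1 mg/h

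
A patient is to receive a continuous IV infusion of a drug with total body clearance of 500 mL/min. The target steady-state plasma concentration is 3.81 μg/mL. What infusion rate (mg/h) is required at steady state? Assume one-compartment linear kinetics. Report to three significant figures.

CL = 500 mL/min = 500 × 0.06 = 30.00 L/h
R₀ = 30.00 × 3.81 = 114.3 mg/h

114 mg/h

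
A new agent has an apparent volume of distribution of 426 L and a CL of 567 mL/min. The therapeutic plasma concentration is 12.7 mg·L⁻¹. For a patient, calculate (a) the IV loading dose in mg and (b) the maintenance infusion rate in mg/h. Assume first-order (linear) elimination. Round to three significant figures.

LD = Vd · C_target = 426.0 × 12.7 = 5410 mg
CL = 567 mL/min × 60/1000 = 34.02 L/h
Maintenance infusion rate = CL × Css = 34.02 × 12.7 = 432.1 mg/h

(a) 5410 mg; (b) 432 mg/h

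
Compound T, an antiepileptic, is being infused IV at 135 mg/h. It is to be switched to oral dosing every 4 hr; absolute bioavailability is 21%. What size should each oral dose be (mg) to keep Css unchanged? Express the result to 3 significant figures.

2570 mg

To maintain the same Css, the systemic dosing rate must be unchanged: F·D/τ = infusion rate.
D = rate × τ / F = 135 × 4 / 0.21 = 2571 mg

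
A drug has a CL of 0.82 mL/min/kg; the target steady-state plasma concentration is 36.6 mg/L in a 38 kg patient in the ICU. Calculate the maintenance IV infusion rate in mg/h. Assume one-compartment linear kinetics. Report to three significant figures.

68.4 mg/h

CL = 0.82 mL/min/kg × 38 kg = 31.16 mL/min = 31.16 × 60/1000 = 1.870 L/h
R₀ = 1.870 × 36.6 = 68.44 mg/h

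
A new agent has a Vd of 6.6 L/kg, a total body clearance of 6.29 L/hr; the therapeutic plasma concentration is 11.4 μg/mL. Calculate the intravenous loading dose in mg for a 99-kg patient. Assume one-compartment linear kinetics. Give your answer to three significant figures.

7450 mg

Vd = 6.6 L/kg × 99 kg = 653.4 L
LD = Vd × C = 653.4 × 11.40 = 7449 mg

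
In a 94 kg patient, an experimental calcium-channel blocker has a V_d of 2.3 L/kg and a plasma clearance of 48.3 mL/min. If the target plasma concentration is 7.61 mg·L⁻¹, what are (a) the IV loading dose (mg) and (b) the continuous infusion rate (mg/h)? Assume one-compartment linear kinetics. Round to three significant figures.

Vd = 2.3 L/kg × 94 kg = 216.2 L
Loading: fill Vd to C_target → 216.2 L × 7.61 mg/L = 1645 mg
CL = 48.3 mL/min = 48.3 × 0.06 = 2.898 L/h
Infusion rate = 2.898 L/h × 7.61 mg/L = 22.05 mg/h

(a) 1650 mg; (b) 22.1 mg/h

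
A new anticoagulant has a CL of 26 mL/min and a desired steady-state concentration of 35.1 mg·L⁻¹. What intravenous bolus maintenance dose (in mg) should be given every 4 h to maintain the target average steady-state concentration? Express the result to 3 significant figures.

219 mg

Convert clearance: 26 mL/min × 60 min/h ÷ 1000 mL/L = 1.560 L/h
At steady state, dose per interval replaces the amount cleared in that interval: D/τ = CL·Css.
D = CL × Css × τ = 1.560 × 35.1 × 4 = 219.0 mg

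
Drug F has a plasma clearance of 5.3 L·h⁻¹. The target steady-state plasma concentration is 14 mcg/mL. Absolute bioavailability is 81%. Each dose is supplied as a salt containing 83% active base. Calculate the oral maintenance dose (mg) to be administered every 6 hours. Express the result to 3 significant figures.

D = CL × Css × τ / F / S = 5.300 × 14 × 6 / 0.81 / 0.83 = 662.2 mg

662 mg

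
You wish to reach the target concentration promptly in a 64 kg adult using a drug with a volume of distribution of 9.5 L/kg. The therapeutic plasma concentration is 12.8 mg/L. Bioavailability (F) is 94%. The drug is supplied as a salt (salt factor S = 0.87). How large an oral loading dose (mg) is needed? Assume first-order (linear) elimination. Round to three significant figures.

9520 mg

Total Vd = 9.5 × 64 = 608.0 L
LD = Vd × C / F / S = 608.0 × 12.80 / 0.94 / 0.87 = 9516 mg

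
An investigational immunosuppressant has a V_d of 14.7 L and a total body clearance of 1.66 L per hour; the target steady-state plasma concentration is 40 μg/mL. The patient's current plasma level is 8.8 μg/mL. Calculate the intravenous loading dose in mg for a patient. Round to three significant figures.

459 mg

Concentration deficit ΔC = 40 − 8.8 = 31.20 mg/L
LD = Vd × ΔC = 14.70 × 31.20 = 458.6 mg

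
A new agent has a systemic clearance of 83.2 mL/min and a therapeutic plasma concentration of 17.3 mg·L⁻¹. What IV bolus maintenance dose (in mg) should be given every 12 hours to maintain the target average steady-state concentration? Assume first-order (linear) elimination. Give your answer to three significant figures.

CL = 83.2 mL/min = 83.2 × 0.06 = 4.992 L/h
D = CL × Css × τ = 4.992 × 17.3 × 12 = 1036 mg

1040 mg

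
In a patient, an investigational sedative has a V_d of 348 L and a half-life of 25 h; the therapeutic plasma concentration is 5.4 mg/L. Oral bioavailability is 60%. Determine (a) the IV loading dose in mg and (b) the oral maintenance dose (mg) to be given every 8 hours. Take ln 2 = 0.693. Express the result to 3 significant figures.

LD = Vd × C = 348.0 × 5.4 = 1879 mg
CL = 0.693 × Vd / t½ = 0.693 × 348.0 / 25 = 9.647 L/h
D = CL × Css × τ / F = 9.647 × 5.4 × 8 / 0.6 = 694.6 mg

(a) 1880 mg; (b) 695 mg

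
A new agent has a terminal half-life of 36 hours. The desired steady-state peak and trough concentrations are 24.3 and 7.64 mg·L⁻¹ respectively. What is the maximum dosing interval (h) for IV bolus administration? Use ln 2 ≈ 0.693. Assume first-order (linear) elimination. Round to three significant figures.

60.1 h

k = 0.693 / t½ = 0.693 / 36 = 0.01925 h⁻¹
Between IV bolus doses, concentration decays as C = C₀·e^(−kτ), so C_peak/C_trough = e^(kτ).
τ_max = ln(C_peak/C_trough) / k = ln(24.3/7.64) / 0.01925 = 1.157 / 0.01925 = 60.10 h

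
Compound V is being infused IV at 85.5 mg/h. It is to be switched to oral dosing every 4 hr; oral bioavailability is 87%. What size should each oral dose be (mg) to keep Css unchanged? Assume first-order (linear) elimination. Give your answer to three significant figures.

393 mg

To maintain the same Css, the systemic dosing rate must be unchanged: F·D/τ = infusion rate.
D = rate × τ / F = 85.5 × 4 / 0.87 = 393.1 mg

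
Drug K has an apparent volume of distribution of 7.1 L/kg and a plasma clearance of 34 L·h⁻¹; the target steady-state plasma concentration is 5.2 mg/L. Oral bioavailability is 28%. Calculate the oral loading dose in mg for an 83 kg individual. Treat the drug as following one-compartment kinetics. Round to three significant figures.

Total Vd = 7.1 × 83 = 589.3 L
LD = Vd × C / F = 589.3 × 5.200 / 0.28 = 10940 mg

10900 mg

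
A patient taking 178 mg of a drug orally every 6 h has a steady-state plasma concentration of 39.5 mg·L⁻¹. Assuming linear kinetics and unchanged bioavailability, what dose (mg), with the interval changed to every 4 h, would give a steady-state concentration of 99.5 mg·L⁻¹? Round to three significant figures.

299 mg

For first-order elimination, Css ∝ F·D/(CL·τ); F and CL are unchanged, so Css ∝ D/τ.
D₂ = D₁ × (Css,target / Css,current) × (τ₂/τ₁) = 178 × (99.5/39.5) × (4/6) = 298.9 mg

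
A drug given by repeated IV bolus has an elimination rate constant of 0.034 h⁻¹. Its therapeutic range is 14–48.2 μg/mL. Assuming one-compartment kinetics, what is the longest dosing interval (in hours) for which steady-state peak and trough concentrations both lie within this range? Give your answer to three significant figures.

36.4 h

Between IV bolus doses, concentration decays as C = C₀·e^(−kτ), so C_peak/C_trough = e^(kτ).
τ_max = ln(C_peak/C_trough) / k = ln(48.2/14) / 0.03400 = 1.236 / 0.03400 = 36.35 h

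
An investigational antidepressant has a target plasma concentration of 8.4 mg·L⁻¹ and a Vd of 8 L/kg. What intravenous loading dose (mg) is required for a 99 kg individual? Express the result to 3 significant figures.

6650 mg

Vd(total) = 99 kg × 8 L/kg = 792.0 L
The loading dose fills Vd to the target concentration.
LD = Vd × C = 792.0 × 8.400 = 6653 mg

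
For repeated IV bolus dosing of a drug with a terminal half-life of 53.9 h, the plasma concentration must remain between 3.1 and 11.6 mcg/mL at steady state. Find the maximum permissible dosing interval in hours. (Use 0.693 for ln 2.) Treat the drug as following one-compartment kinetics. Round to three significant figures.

103 h

k = 0.693 / t½ = 0.693 / 53.9 = 0.01286 h⁻¹
Between IV bolus doses, concentration decays as C = C₀·e^(−kτ), so C_peak/C_trough = e^(kτ).
τ_max = ln(C_peak/C_trough) / k = ln(11.6/3.1) / 0.01286 = 1.320 / 0.01286 = 102.6 h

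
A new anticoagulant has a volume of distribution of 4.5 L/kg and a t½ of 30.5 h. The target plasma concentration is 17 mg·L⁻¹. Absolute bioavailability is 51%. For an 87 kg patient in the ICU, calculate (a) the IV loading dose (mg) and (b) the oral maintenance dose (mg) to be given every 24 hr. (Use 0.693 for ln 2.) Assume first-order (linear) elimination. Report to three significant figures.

Total Vd = 4.5 × 87 = 391.5 L
LD = Vd × C = 391.5 × 17 = 6656 mg
CL = 0.693 × Vd / t½ = 0.693 × 391.5 / 30.5 = 8.895 L/h
D = CL × Css × τ / F = 8.895 × 17 × 24 / 0.51 = 7116 mg

(a) 6660 mg; (b) 7120 mg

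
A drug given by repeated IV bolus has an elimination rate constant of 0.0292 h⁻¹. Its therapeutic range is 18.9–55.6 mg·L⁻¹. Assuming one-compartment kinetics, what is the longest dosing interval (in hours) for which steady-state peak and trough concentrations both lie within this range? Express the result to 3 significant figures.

Between IV bolus doses, concentration decays as C = C₀·e^(−kτ), so C_peak/C_trough = e^(kτ).
τ_max = ln(C_peak/C_trough) / k = ln(55.6/18.9) / 0.02920 = 1.079 / 0.02920 = 36.95 h

37.0 h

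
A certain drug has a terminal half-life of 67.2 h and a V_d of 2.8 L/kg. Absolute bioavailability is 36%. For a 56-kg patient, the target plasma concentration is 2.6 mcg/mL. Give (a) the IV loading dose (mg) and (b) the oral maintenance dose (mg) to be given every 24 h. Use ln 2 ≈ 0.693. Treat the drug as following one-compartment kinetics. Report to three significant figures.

Vd = 2.8 L/kg × 56 kg = 156.8 L
LD = Vd × C = 156.8 × 2.6 = 407.7 mg
CL = 0.693 × Vd / t½ = 0.693 × 156.8 / 67.2 = 1.617 L/h
D = CL × Css × τ / F = 1.617 × 2.6 × 24 / 0.36 = 280.3 mg

(a) 408 mg; (b) 280 mg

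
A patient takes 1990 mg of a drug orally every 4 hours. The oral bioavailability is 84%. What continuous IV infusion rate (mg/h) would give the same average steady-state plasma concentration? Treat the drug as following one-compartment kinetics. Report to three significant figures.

418 mg/h

Equivalent systemic input: infusion rate = F·D/τ.
Rate = 0.84 × 1990 / 4 = 417.9 mg/h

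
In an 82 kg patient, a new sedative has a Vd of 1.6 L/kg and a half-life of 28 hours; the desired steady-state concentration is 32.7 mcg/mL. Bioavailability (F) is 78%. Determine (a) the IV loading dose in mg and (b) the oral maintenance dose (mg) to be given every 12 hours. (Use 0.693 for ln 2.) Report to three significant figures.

Vd = 1.6 L/kg × 82 kg = 131.2 L
LD = Vd × C = 131.2 × 32.7 = 4290 mg
CL = 0.693 × Vd / t½ = 0.693 × 131.2 / 28 = 3.247 L/h
D = CL × Css × τ / F = 3.247 × 32.7 × 12 / 0.78 = 1633 mg

(a) 4290 mg; (b) 1630 mg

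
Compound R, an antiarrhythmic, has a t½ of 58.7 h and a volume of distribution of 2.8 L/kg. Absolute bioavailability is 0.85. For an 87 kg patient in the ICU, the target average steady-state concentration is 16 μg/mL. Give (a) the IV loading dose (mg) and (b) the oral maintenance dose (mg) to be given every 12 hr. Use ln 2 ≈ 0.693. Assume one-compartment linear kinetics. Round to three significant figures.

(a) 3900 mg; (b) 650 mg

Total Vd = 2.8 × 87 = 243.6 L
LD = Vd × C = 243.6 × 16 = 3898 mg
CL = 0.693 × Vd / t½ = 0.693 × 243.6 / 58.7 = 2.876 L/h
D = CL × Css × τ / F = 2.876 × 16 × 12 / 0.85 = 649.6 mg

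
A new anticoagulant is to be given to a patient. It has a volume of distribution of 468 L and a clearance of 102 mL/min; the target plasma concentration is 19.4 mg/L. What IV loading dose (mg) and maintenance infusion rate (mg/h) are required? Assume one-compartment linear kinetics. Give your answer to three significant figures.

(a) 9080 mg; (b) 119 mg/h

Loading dose = Vd × C = 468.0 × 19.4 = 9079 mg
CL = 102 mL/min × 60/1000 = 6.120 L/h
Infusion rate = 6.120 L/h × 19.4 mg/L = 118.7 mg/h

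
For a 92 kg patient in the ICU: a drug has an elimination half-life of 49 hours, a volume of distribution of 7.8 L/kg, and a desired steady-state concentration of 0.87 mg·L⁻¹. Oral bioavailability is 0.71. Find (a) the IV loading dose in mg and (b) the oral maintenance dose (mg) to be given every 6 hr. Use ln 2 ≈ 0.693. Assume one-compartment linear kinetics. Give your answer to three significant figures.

(a) 624 mg; (b) 74.6 mg

Vd = 7.8 L/kg × 92 kg = 717.6 L
LD = Vd × C = 717.6 × 0.87 = 624.3 mg
CL = 0.693 × Vd / t½ = 0.693 × 717.6 / 49 = 10.15 L/h
D = CL × Css × τ / F = 10.15 × 0.87 × 6 / 0.71 = 74.62 mg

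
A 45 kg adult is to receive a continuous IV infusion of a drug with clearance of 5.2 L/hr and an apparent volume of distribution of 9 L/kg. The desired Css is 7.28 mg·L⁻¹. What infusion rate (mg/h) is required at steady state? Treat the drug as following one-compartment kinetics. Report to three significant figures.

Rate = CL × Css = 5.200 × 7.28 = 37.86 mg/h

37.9 mg/h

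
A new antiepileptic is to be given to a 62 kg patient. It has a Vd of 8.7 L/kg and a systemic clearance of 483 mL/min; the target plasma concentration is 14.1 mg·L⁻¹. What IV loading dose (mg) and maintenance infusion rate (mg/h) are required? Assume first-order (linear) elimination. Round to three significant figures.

Total Vd = 8.7 × 62 = 539.4 L
Loading dose = Vd × C = 539.4 × 14.1 = 7606 mg
CL = 483 mL/min = 483 × 0.06 = 28.98 L/h
Maintenance infusion rate = CL × Css = 28.98 × 14.1 = 408.6 mg/h

(a) 7610 mg; (b) 409 mg/h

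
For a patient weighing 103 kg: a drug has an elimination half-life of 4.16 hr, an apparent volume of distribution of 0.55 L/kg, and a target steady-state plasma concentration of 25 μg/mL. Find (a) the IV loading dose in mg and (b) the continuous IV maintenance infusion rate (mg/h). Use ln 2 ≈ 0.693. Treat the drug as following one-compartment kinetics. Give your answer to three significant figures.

(a) 1420 mg; (b) 236 mg/h

Vd(total) = 103 kg × 0.55 L/kg = 56.65 L
LD = Vd × C = 56.65 × 25 = 1416 mg
CL = 0.693 × Vd / t½ = 0.693 × 56.65 / 4.16 = 9.437 L/h
Infusion rate = CL × Css = 9.437 × 25 = 235.9 mg/h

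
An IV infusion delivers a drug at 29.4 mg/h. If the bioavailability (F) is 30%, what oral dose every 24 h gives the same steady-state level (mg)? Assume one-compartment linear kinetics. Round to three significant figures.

2350 mg

To maintain the same Css, the systemic dosing rate must be unchanged: F·D/τ = infusion rate.
D = rate × τ / F = 29.4 × 24 / 0.3 = 2352 mg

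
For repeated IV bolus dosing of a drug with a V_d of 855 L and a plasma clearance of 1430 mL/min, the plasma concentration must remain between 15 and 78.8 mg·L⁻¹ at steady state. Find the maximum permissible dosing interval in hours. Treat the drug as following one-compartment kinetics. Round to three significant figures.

16.5 h

Convert clearance: 1430 mL/min × 60 min/h ÷ 1000 mL/L = 85.80 L/h
k = CL / Vd = 85.80 / 855.0 = 0.1004 h⁻¹
Between IV bolus doses, concentration decays as C = C₀·e^(−kτ), so C_peak/C_trough = e^(kτ).
τ_max = ln(C_peak/C_trough) / k = ln(78.8/15) / 0.1004 = 1.659 / 0.1004 = 16.52 h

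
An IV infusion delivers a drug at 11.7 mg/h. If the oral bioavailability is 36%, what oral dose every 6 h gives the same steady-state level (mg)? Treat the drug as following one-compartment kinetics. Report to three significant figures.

195 mg

To maintain the same Css, the systemic dosing rate must be unchanged: F·D/τ = infusion rate.
D = rate × τ / F = 11.7 × 6 / 0.36 = 195.0 mg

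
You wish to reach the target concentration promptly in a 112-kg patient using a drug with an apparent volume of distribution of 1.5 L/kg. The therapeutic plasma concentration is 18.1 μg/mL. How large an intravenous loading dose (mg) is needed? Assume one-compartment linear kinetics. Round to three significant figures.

3040 mg

Total Vd = 1.5 × 112 = 168.0 L
The loading dose fills Vd to the target concentration.
LD = Vd × C = 168.0 × 18.10 = 3041 mg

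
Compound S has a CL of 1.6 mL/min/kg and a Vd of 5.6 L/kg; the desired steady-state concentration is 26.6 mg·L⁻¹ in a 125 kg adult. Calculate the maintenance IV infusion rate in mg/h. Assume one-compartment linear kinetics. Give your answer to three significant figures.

CL = 1.6 mL/min/kg × 125 kg = 200.0 mL/min = 200.0 × 60/1000 = 12.00 L/h
Vd does not affect the maintenance rate; only clearance governs steady-state input.
Infusion rate = CL · Css = 12.00 L/h × 26.6 mg/L = 319.2 mg/h

319 mg/h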